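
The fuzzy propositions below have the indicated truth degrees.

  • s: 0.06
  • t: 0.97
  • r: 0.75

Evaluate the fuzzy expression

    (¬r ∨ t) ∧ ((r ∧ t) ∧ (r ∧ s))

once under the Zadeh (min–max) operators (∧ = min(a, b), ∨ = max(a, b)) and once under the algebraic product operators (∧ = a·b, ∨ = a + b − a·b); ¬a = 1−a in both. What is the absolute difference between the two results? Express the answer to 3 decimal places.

Under Zadeh (min–max):
  ¬r = 1 − 0.75 = 0.25
  ¬r ∨ t = max(a, b) on (0.25, 0.97) = 0.97
  r ∧ t = min(a, b) on (0.75, 0.97) = 0.75
  r ∧ s = min(a, b) on (0.75, 0.06) = 0.06
  (r ∧ t) ∧ (r ∧ s) = min(a, b) on (0.75, 0.06) = 0.06
  (¬r ∨ t) ∧ ((r ∧ t) ∧ (r ∧ s)) = min(a, b) on (0.97, 0.06) = 0.06
  → value = 0.0600
Under algebraic product:
  ¬r = 1 − 0.7500 = 0.2500
  ¬r ∨ t = a + b − a·b on (0.2500, 0.9700) = 0.9775
  r ∧ t = a·b on (0.7500, 0.9700) = 0.7275
  r ∧ s = a·b on (0.7500, 0.0600) = 0.0450
  (r ∧ t) ∧ (r ∧ s) = a·b on (0.7275, 0.0450) = 0.0327
  (¬r ∨ t) ∧ ((r ∧ t) ∧ (r ∧ s)) = a·b on (0.9775, 0.0327) = 0.0320
  → value = 0.0320
|0.0600 − 0.0320| = 0.028

0.028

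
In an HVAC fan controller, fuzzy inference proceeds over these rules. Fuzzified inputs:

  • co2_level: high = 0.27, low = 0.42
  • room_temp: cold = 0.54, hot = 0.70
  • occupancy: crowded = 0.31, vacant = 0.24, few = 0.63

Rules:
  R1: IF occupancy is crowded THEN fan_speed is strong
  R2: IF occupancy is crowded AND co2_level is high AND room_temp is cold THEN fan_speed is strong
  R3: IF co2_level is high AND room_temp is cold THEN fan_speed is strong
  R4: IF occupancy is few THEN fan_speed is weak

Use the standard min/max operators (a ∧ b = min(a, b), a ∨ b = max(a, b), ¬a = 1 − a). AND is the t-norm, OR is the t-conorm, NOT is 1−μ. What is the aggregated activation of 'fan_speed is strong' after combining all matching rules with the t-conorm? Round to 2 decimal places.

0.31

R1: crowded=0.31 → w = 0.31
R2: crowded=0.31, high=0.27, cold=0.54; AND[min(a, b)] → w = 0.27
R3: high=0.27, cold=0.54; AND[min(a, b)] → w = 0.27
R4: few=0.63 → w = 0.63
Rules with consequent 'strong': {R1, R2, R3} → strengths 0.31, 0.27, 0.27
Aggregate via t-conorm [max(a, b)]: 0.31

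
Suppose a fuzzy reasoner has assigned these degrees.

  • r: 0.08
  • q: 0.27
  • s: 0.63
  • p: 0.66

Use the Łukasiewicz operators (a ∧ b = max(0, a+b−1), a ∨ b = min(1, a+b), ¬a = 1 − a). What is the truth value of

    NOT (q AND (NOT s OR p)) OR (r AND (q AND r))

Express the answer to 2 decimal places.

NOT s = 1 − 0.63 = 0.37
NOT s OR p = min(1, a+b) on (0.37, 0.66) = 1.00
q AND (NOT s OR p) = max(0, a+b−1) on (0.27, 1.00) = 0.27
NOT (q AND (NOT s OR p)) = 1 − 0.27 = 0.73
q AND r = max(0, a+b−1) on (0.27, 0.08) = 0.00
r AND (q AND r) = max(0, a+b−1) on (0.08, 0.00) = 0.00
NOT (q AND (NOT s OR p)) OR (r AND (q AND r)) = min(1, a+b) on (0.73, 0.00) = 0.73

0.73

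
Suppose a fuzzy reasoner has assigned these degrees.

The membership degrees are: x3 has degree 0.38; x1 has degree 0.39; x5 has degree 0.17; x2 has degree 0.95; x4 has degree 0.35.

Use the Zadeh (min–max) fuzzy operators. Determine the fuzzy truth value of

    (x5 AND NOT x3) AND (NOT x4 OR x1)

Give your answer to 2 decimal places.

NOT x3 = 1 − 0.38 = 0.62
x5 AND NOT x3 = min(a, b) on (0.17, 0.62) = 0.17
NOT x4 = 1 − 0.35 = 0.65
NOT x4 OR x1 = max(a, b) on (0.65, 0.39) = 0.65
(x5 AND NOT x3) AND (NOT x4 OR x1) = min(a, b) on (0.17, 0.65) = 0.17

0.17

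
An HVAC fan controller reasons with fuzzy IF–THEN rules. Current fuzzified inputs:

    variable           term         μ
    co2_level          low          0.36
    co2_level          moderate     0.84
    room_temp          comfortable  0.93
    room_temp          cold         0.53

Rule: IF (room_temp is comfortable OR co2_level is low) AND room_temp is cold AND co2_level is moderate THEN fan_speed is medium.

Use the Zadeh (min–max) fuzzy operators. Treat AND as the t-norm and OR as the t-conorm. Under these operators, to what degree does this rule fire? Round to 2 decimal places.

0.53

firing strength: (comfortable=0.93 OR low=0.36) = 0.93; AND[min(a, b)] with cold=0.53, moderate=0.84 → w = 0.53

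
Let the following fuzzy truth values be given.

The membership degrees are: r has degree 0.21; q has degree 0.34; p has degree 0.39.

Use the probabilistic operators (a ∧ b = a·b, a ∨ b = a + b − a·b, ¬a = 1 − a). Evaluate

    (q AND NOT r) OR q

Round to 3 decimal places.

0.517

NOT r = 1 − 0.2100 = 0.7900
q AND NOT r = a·b on (0.3400, 0.7900) = 0.2686
(q AND NOT r) OR q = a + b − a·b on (0.2686, 0.3400) = 0.5173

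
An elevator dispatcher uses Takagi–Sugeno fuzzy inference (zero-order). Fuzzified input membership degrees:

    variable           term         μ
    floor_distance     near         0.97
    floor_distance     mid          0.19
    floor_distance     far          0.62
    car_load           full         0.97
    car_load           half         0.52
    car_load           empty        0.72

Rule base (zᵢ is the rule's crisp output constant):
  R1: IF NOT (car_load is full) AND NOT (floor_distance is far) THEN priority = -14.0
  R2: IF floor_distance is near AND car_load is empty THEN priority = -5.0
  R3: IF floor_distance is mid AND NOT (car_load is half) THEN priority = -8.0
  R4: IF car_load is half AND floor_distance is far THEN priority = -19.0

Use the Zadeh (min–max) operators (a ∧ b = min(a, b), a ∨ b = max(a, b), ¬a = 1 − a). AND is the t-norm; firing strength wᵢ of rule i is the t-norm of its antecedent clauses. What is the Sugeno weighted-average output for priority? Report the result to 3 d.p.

R1 (z=-14.0): ¬full=1−0.97=0.03, ¬far=1−0.62=0.38; AND[min(a, b)] → w = 0.03
R2 (z=-5.0): near=0.97, empty=0.72; AND[min(a, b)] → w = 0.72
R3 (z=-8.0): mid=0.19, ¬half=1−0.52=0.48; AND[min(a, b)] → w = 0.19
R4 (z=-19.0): half=0.52, far=0.62; AND[min(a, b)] → w = 0.52
Weighted average = (0.03·-14.0 + 0.72·-5.0 + 0.19·-8.0 + 0.52·-19.0) / (0.03 + 0.72 + 0.19 + 0.52)
  = -15.4200 / 1.4600 = -10.562

-10.562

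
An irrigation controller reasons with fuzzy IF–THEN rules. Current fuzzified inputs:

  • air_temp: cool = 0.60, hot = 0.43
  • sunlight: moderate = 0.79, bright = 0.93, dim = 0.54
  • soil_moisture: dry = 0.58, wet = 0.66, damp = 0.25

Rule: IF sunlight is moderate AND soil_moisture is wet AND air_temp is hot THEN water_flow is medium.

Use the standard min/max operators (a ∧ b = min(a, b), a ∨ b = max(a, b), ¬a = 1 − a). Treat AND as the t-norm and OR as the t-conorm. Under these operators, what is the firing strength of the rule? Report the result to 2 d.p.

firing strength: moderate=0.79, wet=0.66, hot=0.43; AND[min(a, b)] → w = 0.43

0.43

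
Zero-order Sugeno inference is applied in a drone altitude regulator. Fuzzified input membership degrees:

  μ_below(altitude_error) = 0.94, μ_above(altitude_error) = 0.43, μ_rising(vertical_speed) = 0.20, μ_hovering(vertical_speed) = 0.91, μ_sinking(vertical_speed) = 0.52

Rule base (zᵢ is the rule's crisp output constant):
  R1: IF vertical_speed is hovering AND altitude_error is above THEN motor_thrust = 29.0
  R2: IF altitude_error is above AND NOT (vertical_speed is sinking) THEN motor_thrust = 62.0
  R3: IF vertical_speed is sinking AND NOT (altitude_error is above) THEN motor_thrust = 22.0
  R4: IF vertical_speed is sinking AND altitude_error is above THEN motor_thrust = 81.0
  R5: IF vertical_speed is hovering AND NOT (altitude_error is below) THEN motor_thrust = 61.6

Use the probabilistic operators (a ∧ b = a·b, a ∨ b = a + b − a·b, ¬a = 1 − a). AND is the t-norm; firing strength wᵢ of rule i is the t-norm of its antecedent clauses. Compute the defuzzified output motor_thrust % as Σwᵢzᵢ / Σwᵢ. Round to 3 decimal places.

R1 (z=29.0): hovering=0.91, above=0.43; AND[a·b] → w = 0.3913
R2 (z=62.0): above=0.43, ¬sinking=1−0.52=0.48; AND[a·b] → w = 0.2064
R3 (z=22.0): sinking=0.52, ¬above=1−0.43=0.57; AND[a·b] → w = 0.2964
R4 (z=81.0): sinking=0.52, above=0.43; AND[a·b] → w = 0.2236
R5 (z=61.6): hovering=0.91, ¬below=1−0.94=0.06; AND[a·b] → w = 0.0546
Weighted average = (0.3913·29.0 + 0.2064·62.0 + 0.2964·22.0 + 0.2236·81.0 + 0.0546·61.6) / (0.3913 + 0.2064 + 0.2964 + 0.2236 + 0.0546)
  = 52.1403 / 1.1723 = 44.477

44.477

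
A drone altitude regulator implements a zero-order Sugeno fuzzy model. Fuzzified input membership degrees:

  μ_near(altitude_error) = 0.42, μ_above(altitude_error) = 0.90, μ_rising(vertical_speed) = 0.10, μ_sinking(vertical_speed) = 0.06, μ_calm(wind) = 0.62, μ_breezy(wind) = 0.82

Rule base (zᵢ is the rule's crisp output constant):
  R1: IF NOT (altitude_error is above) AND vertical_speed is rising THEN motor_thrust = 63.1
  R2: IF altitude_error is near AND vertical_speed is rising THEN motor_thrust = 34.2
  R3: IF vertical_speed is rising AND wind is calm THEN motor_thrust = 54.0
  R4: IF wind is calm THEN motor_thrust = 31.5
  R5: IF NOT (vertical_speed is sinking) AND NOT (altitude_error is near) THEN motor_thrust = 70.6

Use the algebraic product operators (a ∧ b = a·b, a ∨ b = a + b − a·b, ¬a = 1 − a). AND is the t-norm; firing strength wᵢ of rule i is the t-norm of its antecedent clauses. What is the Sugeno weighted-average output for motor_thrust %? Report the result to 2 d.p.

R1 (z=63.1): ¬above=1−0.90=0.10, rising=0.10; AND[a·b] → w = 0.0100
R2 (z=34.2): near=0.42, rising=0.10; AND[a·b] → w = 0.0420
R3 (z=54.0): rising=0.10, calm=0.62; AND[a·b] → w = 0.0620
R4 (z=31.5): calm=0.62 → w = 0.6200
R5 (z=70.6): ¬sinking=1−0.06=0.94, ¬near=1−0.42=0.58; AND[a·b] → w = 0.5452
Weighted average = (0.0100·63.1 + 0.0420·34.2 + 0.0620·54.0 + 0.6200·31.5 + 0.5452·70.6) / (0.0100 + 0.0420 + 0.0620 + 0.6200 + 0.5452)
  = 63.4365 / 1.2792 = 49.59

49.59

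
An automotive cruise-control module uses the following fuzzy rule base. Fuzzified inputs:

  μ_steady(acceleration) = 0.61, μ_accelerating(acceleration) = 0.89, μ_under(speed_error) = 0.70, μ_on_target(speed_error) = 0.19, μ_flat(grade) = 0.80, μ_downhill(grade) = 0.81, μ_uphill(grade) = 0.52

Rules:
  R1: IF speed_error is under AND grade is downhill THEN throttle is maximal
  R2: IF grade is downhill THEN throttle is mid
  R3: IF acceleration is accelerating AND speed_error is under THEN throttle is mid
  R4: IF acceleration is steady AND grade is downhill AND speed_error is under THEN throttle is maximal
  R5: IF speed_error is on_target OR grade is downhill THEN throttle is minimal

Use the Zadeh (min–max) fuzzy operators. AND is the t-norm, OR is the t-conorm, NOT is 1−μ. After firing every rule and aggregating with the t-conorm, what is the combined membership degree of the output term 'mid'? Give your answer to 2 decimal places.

0.81

R1: under=0.70, downhill=0.81; AND[min(a, b)] → w = 0.70
R2: downhill=0.81 → w = 0.81
R3: accelerating=0.89, under=0.70; AND[min(a, b)] → w = 0.70
R4: steady=0.61, downhill=0.81, under=0.70; AND[min(a, b)] → w = 0.61
R5: on_target=0.19, downhill=0.81; OR[max(a, b)] → w = 0.81
Rules with consequent 'mid': {R2, R3} → strengths 0.81, 0.70
Aggregate via t-conorm [max(a, b)]: 0.81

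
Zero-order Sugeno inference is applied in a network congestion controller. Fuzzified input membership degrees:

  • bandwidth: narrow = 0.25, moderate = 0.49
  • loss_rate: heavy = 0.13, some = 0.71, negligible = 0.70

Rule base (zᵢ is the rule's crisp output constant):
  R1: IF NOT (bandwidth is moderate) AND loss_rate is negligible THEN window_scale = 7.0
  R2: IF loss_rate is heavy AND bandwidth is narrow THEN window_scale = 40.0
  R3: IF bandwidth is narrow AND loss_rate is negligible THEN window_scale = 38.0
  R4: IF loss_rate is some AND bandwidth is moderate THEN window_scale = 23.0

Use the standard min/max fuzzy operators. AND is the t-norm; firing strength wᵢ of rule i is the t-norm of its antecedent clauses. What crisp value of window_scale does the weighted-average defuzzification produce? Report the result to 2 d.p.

R1 (z=7.0): ¬moderate=1−0.49=0.51, negligible=0.70; AND[min(a, b)] → w = 0.51
R2 (z=40.0): heavy=0.13, narrow=0.25; AND[min(a, b)] → w = 0.13
R3 (z=38.0): narrow=0.25, negligible=0.70; AND[min(a, b)] → w = 0.25
R4 (z=23.0): some=0.71, moderate=0.49; AND[min(a, b)] → w = 0.49
Weighted average = (0.51·7.0 + 0.13·40.0 + 0.25·38.0 + 0.49·23.0) / (0.51 + 0.13 + 0.25 + 0.49)
  = 29.5400 / 1.3800 = 21.41

21.41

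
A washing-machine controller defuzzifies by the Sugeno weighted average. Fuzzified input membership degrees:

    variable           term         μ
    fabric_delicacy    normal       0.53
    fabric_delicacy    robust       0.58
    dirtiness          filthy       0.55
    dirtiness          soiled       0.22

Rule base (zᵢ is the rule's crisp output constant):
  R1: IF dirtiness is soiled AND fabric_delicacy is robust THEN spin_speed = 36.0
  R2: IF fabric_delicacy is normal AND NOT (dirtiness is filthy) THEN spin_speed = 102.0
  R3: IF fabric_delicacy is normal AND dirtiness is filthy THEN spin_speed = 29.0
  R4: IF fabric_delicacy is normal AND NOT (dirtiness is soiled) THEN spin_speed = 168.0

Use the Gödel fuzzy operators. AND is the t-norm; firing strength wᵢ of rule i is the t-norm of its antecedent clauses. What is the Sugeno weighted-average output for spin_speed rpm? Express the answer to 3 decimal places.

91.462

R1 (z=36.0): soiled=0.22, robust=0.58; AND[min(a, b)] → w = 0.22
R2 (z=102.0): normal=0.53, ¬filthy=1−0.55=0.45; AND[min(a, b)] → w = 0.45
R3 (z=29.0): normal=0.53, filthy=0.55; AND[min(a, b)] → w = 0.53
R4 (z=168.0): normal=0.53, ¬soiled=1−0.22=0.78; AND[min(a, b)] → w = 0.53
Weighted average = (0.22·36.0 + 0.45·102.0 + 0.53·29.0 + 0.53·168.0) / (0.22 + 0.45 + 0.53 + 0.53)
  = 158.2300 / 1.7300 = 91.462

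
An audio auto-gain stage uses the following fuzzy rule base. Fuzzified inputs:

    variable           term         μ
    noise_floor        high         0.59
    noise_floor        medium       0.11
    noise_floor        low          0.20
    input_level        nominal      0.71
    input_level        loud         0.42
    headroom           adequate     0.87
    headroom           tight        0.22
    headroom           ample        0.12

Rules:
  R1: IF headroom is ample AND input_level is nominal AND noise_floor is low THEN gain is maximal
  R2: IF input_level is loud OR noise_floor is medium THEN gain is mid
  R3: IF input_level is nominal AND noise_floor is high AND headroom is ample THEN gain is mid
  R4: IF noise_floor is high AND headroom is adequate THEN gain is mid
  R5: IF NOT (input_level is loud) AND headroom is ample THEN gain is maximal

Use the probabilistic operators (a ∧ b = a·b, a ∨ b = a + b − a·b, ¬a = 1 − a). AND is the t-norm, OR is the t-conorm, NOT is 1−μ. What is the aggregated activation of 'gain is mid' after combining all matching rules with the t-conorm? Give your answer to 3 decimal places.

0.761

R1: ample=0.12, nominal=0.71, low=0.20; AND[a·b] → w = 0.0170
R2: loud=0.42, medium=0.11; OR[a + b − a·b] → w = 0.4838
R3: nominal=0.71, high=0.59, ample=0.12; AND[a·b] → w = 0.0503
R4: high=0.59, adequate=0.87; AND[a·b] → w = 0.5133
R5: ¬loud=1−0.42=0.58, ample=0.12; AND[a·b] → w = 0.0696
Rules with consequent 'mid': {R2, R3, R4} → strengths 0.4838, 0.0503, 0.5133
Aggregate via t-conorm [a + b − a·b]: 0.7614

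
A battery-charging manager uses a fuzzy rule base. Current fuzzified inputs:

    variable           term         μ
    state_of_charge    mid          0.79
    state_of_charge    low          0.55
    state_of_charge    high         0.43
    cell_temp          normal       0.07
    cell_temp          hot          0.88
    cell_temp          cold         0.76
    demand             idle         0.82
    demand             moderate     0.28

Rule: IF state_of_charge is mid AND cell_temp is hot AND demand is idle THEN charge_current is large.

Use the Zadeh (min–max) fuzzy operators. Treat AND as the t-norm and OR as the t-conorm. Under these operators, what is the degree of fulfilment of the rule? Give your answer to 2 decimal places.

0.79

firing strength: mid=0.79, hot=0.88, idle=0.82; AND[min(a, b)] → w = 0.79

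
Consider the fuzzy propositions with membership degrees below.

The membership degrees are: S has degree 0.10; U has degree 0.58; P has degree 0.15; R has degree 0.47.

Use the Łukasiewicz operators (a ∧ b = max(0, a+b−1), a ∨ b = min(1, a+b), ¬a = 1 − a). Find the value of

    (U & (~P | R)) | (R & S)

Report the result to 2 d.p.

0.58

~P = 1 − 0.15 = 0.85
~P | R = min(1, a+b) on (0.85, 0.47) = 1.00
U & (~P | R) = max(0, a+b−1) on (0.58, 1.00) = 0.58
R & S = max(0, a+b−1) on (0.47, 0.10) = 0.00
(U & (~P | R)) | (R & S) = min(1, a+b) on (0.58, 0.00) = 0.58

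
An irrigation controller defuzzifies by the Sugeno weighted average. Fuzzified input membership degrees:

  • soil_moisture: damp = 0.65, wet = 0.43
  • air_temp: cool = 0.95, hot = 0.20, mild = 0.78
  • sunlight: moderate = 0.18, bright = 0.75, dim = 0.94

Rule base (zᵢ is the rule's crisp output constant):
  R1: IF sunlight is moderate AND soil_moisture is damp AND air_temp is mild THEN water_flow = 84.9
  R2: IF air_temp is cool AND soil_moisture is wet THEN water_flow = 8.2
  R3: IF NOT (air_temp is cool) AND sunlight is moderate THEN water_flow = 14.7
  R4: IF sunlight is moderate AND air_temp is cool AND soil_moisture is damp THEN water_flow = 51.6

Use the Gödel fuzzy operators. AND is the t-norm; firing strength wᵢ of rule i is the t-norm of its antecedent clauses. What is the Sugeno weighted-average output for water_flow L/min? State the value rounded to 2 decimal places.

34.32

R1 (z=84.9): moderate=0.18, damp=0.65, mild=0.78; AND[min(a, b)] → w = 0.18
R2 (z=8.2): cool=0.95, wet=0.43; AND[min(a, b)] → w = 0.43
R3 (z=14.7): ¬cool=1−0.95=0.05, moderate=0.18; AND[min(a, b)] → w = 0.05
R4 (z=51.6): moderate=0.18, cool=0.95, damp=0.65; AND[min(a, b)] → w = 0.18
Weighted average = (0.18·84.9 + 0.43·8.2 + 0.05·14.7 + 0.18·51.6) / (0.18 + 0.43 + 0.05 + 0.18)
  = 28.8310 / 0.8400 = 34.32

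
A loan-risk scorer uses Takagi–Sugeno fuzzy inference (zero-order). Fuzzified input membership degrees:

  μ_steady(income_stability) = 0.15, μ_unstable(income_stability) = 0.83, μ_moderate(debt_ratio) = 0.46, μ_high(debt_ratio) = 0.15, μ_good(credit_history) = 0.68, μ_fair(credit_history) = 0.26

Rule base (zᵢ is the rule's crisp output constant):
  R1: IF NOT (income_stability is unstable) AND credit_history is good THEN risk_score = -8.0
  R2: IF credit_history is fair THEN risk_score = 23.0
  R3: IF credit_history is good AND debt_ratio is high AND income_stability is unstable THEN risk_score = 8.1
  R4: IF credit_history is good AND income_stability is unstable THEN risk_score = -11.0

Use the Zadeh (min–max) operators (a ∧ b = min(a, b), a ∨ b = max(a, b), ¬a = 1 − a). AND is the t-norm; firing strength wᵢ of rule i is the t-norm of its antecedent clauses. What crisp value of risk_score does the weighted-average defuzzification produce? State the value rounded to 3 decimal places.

R1 (z=-8.0): ¬unstable=1−0.83=0.17, good=0.68; AND[min(a, b)] → w = 0.17
R2 (z=23.0): fair=0.26 → w = 0.26
R3 (z=8.1): good=0.68, high=0.15, unstable=0.83; AND[min(a, b)] → w = 0.15
R4 (z=-11.0): good=0.68, unstable=0.83; AND[min(a, b)] → w = 0.68
Weighted average = (0.17·-8.0 + 0.26·23.0 + 0.15·8.1 + 0.68·-11.0) / (0.17 + 0.26 + 0.15 + 0.68)
  = -1.6450 / 1.2600 = -1.306

-1.306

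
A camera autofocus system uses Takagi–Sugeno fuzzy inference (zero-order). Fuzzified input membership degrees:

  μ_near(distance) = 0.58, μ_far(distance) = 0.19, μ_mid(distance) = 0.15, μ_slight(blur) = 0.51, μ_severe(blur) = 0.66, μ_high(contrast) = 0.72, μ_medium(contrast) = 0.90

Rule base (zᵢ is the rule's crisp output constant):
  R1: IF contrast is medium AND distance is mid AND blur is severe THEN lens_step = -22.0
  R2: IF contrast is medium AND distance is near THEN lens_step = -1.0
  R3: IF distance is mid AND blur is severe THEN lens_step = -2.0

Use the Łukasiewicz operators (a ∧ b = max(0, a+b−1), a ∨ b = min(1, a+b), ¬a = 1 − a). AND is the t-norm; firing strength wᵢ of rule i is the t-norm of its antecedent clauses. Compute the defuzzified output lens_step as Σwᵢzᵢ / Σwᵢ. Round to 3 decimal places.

-1.000

R1 (z=-22.0): medium=0.90, mid=0.15, severe=0.66; AND[max(0, a+b−1)] → w = 0.00
R2 (z=-1.0): medium=0.90, near=0.58; AND[max(0, a+b−1)] → w = 0.48
R3 (z=-2.0): mid=0.15, severe=0.66; AND[max(0, a+b−1)] → w = 0.00
Weighted average = (0.00·-22.0 + 0.48·-1.0 + 0.00·-2.0) / (0.00 + 0.48 + 0.00)
  = -0.4800 / 0.4800 = -1.000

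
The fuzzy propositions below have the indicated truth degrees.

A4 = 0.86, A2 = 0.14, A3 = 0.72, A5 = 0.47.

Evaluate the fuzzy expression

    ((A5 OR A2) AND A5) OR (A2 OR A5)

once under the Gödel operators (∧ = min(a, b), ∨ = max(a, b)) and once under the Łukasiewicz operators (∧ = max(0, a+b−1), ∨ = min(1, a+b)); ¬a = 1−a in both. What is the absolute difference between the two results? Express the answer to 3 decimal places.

0.220

Under Gödel:
  A5 OR A2 = max(a, b) on (0.47, 0.14) = 0.47
  (A5 OR A2) AND A5 = min(a, b) on (0.47, 0.47) = 0.47
  A2 OR A5 = max(a, b) on (0.14, 0.47) = 0.47
  ((A5 OR A2) AND A5) OR (A2 OR A5) = max(a, b) on (0.47, 0.47) = 0.47
  → value = 0.4700
Under Łukasiewicz:
  A5 OR A2 = min(1, a+b) on (0.47, 0.14) = 0.61
  (A5 OR A2) AND A5 = max(0, a+b−1) on (0.61, 0.47) = 0.08
  A2 OR A5 = min(1, a+b) on (0.14, 0.47) = 0.61
  ((A5 OR A2) AND A5) OR (A2 OR A5) = min(1, a+b) on (0.08, 0.61) = 0.69
  → value = 0.6900
|0.4700 − 0.6900| = 0.220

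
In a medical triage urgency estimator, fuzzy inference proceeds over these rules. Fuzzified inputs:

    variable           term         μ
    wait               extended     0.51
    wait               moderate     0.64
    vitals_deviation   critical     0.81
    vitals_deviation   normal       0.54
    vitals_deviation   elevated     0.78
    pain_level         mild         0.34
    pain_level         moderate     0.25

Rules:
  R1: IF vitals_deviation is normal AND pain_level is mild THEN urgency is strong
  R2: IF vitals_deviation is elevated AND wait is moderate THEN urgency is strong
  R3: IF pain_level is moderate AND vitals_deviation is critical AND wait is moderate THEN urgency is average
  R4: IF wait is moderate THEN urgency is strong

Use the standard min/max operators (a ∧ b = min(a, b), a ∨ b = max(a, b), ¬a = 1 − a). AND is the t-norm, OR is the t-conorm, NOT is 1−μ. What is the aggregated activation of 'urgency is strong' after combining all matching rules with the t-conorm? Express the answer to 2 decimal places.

R1: normal=0.54, mild=0.34; AND[min(a, b)] → w = 0.34
R2: elevated=0.78, moderate=0.64; AND[min(a, b)] → w = 0.64
R3: moderate=0.25, critical=0.81, moderate=0.64; AND[min(a, b)] → w = 0.25
R4: moderate=0.64 → w = 0.64
Rules with consequent 'strong': {R1, R2, R4} → strengths 0.34, 0.64, 0.64
Aggregate via t-conorm [max(a, b)]: 0.64

0.64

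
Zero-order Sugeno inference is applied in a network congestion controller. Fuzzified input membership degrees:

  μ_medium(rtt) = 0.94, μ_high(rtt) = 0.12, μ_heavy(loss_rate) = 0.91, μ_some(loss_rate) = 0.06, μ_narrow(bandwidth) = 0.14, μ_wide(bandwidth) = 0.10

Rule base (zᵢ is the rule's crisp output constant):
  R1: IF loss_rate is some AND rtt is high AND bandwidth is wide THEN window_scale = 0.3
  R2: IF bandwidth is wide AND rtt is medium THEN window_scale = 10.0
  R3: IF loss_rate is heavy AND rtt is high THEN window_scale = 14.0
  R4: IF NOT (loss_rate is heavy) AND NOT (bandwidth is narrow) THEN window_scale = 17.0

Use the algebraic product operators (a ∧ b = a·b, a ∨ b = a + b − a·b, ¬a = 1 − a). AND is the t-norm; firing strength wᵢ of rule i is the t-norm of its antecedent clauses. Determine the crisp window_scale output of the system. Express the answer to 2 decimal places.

R1 (z=0.3): some=0.06, high=0.12, wide=0.10; AND[a·b] → w = 0.0007
R2 (z=10.0): wide=0.10, medium=0.94; AND[a·b] → w = 0.0940
R3 (z=14.0): heavy=0.91, high=0.12; AND[a·b] → w = 0.1092
R4 (z=17.0): ¬heavy=1−0.91=0.09, ¬narrow=1−0.14=0.86; AND[a·b] → w = 0.0774
Weighted average = (0.0007·0.3 + 0.0940·10.0 + 0.1092·14.0 + 0.0774·17.0) / (0.0007 + 0.0940 + 0.1092 + 0.0774)
  = 3.7848 / 0.2813 = 13.45

13.45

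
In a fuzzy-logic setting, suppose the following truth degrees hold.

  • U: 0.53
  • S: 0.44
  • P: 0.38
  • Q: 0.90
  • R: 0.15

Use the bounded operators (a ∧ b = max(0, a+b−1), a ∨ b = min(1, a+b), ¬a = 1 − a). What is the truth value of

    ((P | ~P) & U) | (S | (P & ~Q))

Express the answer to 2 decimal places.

0.97

~P = 1 − 0.38 = 0.62
P | ~P = min(1, a+b) on (0.38, 0.62) = 1.00
(P | ~P) & U = max(0, a+b−1) on (1.00, 0.53) = 0.53
~Q = 1 − 0.90 = 0.10
P & ~Q = max(0, a+b−1) on (0.38, 0.10) = 0.00
S | (P & ~Q) = min(1, a+b) on (0.44, 0.00) = 0.44
((P | ~P) & U) | (S | (P & ~Q)) = min(1, a+b) on (0.53, 0.44) = 0.97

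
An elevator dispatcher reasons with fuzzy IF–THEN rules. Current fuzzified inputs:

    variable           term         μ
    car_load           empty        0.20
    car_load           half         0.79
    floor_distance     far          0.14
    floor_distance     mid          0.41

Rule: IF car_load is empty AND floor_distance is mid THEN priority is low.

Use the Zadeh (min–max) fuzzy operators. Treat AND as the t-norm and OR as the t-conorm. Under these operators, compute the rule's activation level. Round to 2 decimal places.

0.20

firing strength: empty=0.20, mid=0.41; AND[min(a, b)] → w = 0.20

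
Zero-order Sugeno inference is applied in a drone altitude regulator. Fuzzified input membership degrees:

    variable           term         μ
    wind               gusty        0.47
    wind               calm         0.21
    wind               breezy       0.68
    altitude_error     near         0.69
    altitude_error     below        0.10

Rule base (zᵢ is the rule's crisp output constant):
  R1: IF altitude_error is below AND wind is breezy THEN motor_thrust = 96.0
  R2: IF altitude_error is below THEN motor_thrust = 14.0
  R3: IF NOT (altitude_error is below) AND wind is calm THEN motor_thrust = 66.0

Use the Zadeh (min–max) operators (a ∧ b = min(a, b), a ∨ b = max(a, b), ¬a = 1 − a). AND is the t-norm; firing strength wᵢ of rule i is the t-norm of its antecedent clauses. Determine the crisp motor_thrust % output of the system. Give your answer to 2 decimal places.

R1 (z=96.0): below=0.10, breezy=0.68; AND[min(a, b)] → w = 0.10
R2 (z=14.0): below=0.10 → w = 0.10
R3 (z=66.0): ¬below=1−0.10=0.90, calm=0.21; AND[min(a, b)] → w = 0.21
Weighted average = (0.10·96.0 + 0.10·14.0 + 0.21·66.0) / (0.10 + 0.10 + 0.21)
  = 24.8600 / 0.4100 = 60.63

60.63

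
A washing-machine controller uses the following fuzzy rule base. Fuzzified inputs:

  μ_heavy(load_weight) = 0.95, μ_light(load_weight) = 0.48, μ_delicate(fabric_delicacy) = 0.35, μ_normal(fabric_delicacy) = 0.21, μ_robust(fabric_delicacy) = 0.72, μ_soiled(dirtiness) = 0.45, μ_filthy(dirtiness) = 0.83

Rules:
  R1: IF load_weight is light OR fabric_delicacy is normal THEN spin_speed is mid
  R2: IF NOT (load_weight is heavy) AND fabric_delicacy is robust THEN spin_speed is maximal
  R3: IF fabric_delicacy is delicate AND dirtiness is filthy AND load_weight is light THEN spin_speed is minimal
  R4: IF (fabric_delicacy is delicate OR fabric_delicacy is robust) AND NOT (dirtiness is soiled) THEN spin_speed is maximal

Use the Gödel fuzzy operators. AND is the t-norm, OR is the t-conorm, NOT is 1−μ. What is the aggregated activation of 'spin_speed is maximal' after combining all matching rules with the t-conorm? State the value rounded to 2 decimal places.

0.55

R1: light=0.48, normal=0.21; OR[max(a, b)] → w = 0.48
R2: ¬heavy=1−0.95=0.05, robust=0.72; AND[min(a, b)] → w = 0.05
R3: delicate=0.35, filthy=0.83, light=0.48; AND[min(a, b)] → w = 0.35
R4: (delicate=0.35 OR robust=0.72) = 0.72; AND[min(a, b)] with ¬soiled=1−0.45=0.55 → w = 0.55
Rules with consequent 'maximal': {R2, R4} → strengths 0.05, 0.55
Aggregate via t-conorm [max(a, b)]: 0.55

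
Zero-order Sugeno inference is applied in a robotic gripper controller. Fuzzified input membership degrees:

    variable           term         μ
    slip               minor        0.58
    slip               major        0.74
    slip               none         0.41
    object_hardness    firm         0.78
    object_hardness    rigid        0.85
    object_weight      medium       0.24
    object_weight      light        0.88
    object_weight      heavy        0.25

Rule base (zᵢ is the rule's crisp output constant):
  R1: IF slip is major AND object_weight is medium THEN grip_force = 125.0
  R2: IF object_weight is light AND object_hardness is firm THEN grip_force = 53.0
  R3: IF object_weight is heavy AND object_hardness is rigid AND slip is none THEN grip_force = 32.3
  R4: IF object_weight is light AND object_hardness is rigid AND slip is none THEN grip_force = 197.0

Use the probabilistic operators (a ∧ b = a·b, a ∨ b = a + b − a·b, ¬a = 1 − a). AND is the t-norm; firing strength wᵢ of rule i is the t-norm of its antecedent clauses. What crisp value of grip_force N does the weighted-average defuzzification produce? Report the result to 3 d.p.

96.843

R1 (z=125.0): major=0.74, medium=0.24; AND[a·b] → w = 0.1776
R2 (z=53.0): light=0.88, firm=0.78; AND[a·b] → w = 0.6864
R3 (z=32.3): heavy=0.25, rigid=0.85, none=0.41; AND[a·b] → w = 0.0871
R4 (z=197.0): light=0.88, rigid=0.85, none=0.41; AND[a·b] → w = 0.3067
Weighted average = (0.1776·125.0 + 0.6864·53.0 + 0.0871·32.3 + 0.3067·197.0) / (0.1776 + 0.6864 + 0.0871 + 0.3067)
  = 121.8093 / 1.2578 = 96.843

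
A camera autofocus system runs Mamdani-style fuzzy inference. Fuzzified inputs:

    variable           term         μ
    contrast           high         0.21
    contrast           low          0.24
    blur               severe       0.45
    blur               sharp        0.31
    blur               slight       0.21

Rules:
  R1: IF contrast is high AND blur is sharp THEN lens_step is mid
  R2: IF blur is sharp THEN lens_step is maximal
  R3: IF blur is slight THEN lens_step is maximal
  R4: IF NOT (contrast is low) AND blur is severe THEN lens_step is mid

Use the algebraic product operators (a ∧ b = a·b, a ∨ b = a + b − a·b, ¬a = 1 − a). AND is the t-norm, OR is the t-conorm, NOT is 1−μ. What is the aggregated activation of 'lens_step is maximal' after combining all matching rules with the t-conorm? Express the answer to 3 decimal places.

0.455

R1: high=0.21, sharp=0.31; AND[a·b] → w = 0.0651
R2: sharp=0.31 → w = 0.3100
R3: slight=0.21 → w = 0.2100
R4: ¬low=1−0.24=0.76, severe=0.45; AND[a·b] → w = 0.3420
Rules with consequent 'maximal': {R2, R3} → strengths 0.3100, 0.2100
Aggregate via t-conorm [a + b − a·b]: 0.4549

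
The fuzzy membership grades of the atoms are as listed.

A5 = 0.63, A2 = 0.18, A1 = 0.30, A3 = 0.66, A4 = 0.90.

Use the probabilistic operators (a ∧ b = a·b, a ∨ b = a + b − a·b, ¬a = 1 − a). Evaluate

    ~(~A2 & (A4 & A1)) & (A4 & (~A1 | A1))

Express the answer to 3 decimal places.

0.554

~A2 = 1 − 0.1800 = 0.8200
A4 & A1 = a·b on (0.9000, 0.3000) = 0.2700
~A2 & (A4 & A1) = a·b on (0.8200, 0.2700) = 0.2214
~(~A2 & (A4 & A1)) = 1 − 0.2214 = 0.7786
~A1 = 1 − 0.3000 = 0.7000
~A1 | A1 = a + b − a·b on (0.7000, 0.3000) = 0.7900
A4 & (~A1 | A1) = a·b on (0.9000, 0.7900) = 0.7110
~(~A2 & (A4 & A1)) & (A4 & (~A1 | A1)) = a·b on (0.7786, 0.7110) = 0.5536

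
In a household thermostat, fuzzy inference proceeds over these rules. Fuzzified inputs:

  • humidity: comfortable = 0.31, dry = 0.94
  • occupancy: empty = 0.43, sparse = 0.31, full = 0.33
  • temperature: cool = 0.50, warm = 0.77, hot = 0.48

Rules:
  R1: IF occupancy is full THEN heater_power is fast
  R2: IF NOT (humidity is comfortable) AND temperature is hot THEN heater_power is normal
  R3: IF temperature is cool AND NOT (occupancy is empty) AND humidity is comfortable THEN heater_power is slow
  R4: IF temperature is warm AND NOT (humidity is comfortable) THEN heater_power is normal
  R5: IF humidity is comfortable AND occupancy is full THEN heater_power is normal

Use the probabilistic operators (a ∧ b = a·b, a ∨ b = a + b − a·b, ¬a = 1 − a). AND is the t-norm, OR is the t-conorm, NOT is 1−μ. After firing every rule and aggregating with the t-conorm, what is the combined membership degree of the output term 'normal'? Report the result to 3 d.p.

R1: full=0.33 → w = 0.3300
R2: ¬comfortable=1−0.31=0.69, hot=0.48; AND[a·b] → w = 0.3312
R3: cool=0.50, ¬empty=1−0.43=0.57, comfortable=0.31; AND[a·b] → w = 0.0884
R4: warm=0.77, ¬comfortable=1−0.31=0.69; AND[a·b] → w = 0.5313
R5: comfortable=0.31, full=0.33; AND[a·b] → w = 0.1023
Rules with consequent 'normal': {R2, R4, R5} → strengths 0.3312, 0.5313, 0.1023
Aggregate via t-conorm [a + b − a·b]: 0.7186

0.719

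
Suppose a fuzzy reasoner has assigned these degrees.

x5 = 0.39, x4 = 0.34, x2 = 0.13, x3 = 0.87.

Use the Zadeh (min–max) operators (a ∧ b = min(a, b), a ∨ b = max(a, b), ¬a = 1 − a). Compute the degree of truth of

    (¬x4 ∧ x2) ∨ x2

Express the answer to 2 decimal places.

0.13

¬x4 = 1 − 0.34 = 0.66
¬x4 ∧ x2 = min(a, b) on (0.66, 0.13) = 0.13
(¬x4 ∧ x2) ∨ x2 = max(a, b) on (0.13, 0.13) = 0.13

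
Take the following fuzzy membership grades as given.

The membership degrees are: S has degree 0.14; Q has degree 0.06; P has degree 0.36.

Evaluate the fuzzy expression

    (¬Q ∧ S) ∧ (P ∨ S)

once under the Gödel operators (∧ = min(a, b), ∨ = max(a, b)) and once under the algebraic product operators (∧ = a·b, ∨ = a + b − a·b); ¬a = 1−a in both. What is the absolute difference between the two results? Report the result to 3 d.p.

0.081

Under Gödel:
  ¬Q = 1 − 0.06 = 0.94
  ¬Q ∧ S = min(a, b) on (0.94, 0.14) = 0.14
  P ∨ S = max(a, b) on (0.36, 0.14) = 0.36
  (¬Q ∧ S) ∧ (P ∨ S) = min(a, b) on (0.14, 0.36) = 0.14
  → value = 0.1400
Under algebraic product:
  ¬Q = 1 − 0.0600 = 0.9400
  ¬Q ∧ S = a·b on (0.9400, 0.1400) = 0.1316
  P ∨ S = a + b − a·b on (0.3600, 0.1400) = 0.4496
  (¬Q ∧ S) ∧ (P ∨ S) = a·b on (0.1316, 0.4496) = 0.0592
  → value = 0.0592
|0.1400 − 0.0592| = 0.081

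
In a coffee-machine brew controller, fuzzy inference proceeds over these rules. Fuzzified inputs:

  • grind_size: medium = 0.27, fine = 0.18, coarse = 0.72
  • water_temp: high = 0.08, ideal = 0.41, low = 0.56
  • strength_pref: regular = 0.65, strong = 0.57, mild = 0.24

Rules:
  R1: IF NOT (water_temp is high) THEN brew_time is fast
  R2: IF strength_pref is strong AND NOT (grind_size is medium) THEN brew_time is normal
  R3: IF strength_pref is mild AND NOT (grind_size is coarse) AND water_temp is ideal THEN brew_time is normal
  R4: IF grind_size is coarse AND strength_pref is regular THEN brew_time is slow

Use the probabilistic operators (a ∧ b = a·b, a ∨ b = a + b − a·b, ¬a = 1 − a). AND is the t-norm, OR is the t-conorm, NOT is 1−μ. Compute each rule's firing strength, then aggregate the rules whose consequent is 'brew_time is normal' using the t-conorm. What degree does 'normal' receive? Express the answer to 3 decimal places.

0.432

R1: ¬high=1−0.08=0.92 → w = 0.9200
R2: strong=0.57, ¬medium=1−0.27=0.73; AND[a·b] → w = 0.4161
R3: mild=0.24, ¬coarse=1−0.72=0.28, ideal=0.41; AND[a·b] → w = 0.0276
R4: coarse=0.72, regular=0.65; AND[a·b] → w = 0.4680
Rules with consequent 'normal': {R2, R3} → strengths 0.4161, 0.0276
Aggregate via t-conorm [a + b − a·b]: 0.4322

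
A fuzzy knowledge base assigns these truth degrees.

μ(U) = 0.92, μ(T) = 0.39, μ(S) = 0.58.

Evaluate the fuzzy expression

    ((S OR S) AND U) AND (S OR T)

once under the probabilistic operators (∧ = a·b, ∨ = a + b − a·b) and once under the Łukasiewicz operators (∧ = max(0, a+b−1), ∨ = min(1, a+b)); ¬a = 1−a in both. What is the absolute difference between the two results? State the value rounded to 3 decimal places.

0.326

Under probabilistic:
  S OR S = a + b − a·b on (0.5800, 0.5800) = 0.8236
  (S OR S) AND U = a·b on (0.8236, 0.9200) = 0.7577
  S OR T = a + b − a·b on (0.5800, 0.3900) = 0.7438
  ((S OR S) AND U) AND (S OR T) = a·b on (0.7577, 0.7438) = 0.5636
  → value = 0.5636
Under Łukasiewicz:
  S OR S = min(1, a+b) on (0.58, 0.58) = 1.00
  (S OR S) AND U = max(0, a+b−1) on (1.00, 0.92) = 0.92
  S OR T = min(1, a+b) on (0.58, 0.39) = 0.97
  ((S OR S) AND U) AND (S OR T) = max(0, a+b−1) on (0.92, 0.97) = 0.89
  → value = 0.8900
|0.5636 − 0.8900| = 0.326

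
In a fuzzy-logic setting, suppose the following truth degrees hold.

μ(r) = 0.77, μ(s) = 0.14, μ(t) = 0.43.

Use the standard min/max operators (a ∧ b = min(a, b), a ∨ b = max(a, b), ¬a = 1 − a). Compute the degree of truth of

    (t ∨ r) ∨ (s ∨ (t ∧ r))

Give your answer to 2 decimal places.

0.77

t ∨ r = max(a, b) on (0.43, 0.77) = 0.77
t ∧ r = min(a, b) on (0.43, 0.77) = 0.43
s ∨ (t ∧ r) = max(a, b) on (0.14, 0.43) = 0.43
(t ∨ r) ∨ (s ∨ (t ∧ r)) = max(a, b) on (0.77, 0.43) = 0.77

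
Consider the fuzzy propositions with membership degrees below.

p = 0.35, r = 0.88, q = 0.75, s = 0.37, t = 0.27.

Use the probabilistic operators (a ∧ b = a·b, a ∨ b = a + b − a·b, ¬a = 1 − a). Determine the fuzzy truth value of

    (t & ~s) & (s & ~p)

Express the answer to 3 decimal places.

0.041

~s = 1 − 0.3700 = 0.6300
t & ~s = a·b on (0.2700, 0.6300) = 0.1701
~p = 1 − 0.3500 = 0.6500
s & ~p = a·b on (0.3700, 0.6500) = 0.2405
(t & ~s) & (s & ~p) = a·b on (0.1701, 0.2405) = 0.0409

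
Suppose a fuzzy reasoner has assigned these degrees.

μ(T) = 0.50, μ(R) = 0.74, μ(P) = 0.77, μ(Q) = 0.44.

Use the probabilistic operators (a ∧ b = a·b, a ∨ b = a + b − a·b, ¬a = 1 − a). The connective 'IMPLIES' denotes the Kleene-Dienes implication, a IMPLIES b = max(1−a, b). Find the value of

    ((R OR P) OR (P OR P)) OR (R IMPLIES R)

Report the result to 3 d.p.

0.999

R OR P = a + b − a·b on (0.7400, 0.7700) = 0.9402
P OR P = a + b − a·b on (0.7700, 0.7700) = 0.9471
(R OR P) OR (P OR P) = a + b − a·b on (0.9402, 0.9471) = 0.9968
R IMPLIES R  [Kleene-Dienes: max(1−a, b)] with a=0.7400, b=0.7400 → 0.7400
((R OR P) OR (P OR P)) OR (R IMPLIES R) = a + b − a·b on (0.9968, 0.7400) = 0.9992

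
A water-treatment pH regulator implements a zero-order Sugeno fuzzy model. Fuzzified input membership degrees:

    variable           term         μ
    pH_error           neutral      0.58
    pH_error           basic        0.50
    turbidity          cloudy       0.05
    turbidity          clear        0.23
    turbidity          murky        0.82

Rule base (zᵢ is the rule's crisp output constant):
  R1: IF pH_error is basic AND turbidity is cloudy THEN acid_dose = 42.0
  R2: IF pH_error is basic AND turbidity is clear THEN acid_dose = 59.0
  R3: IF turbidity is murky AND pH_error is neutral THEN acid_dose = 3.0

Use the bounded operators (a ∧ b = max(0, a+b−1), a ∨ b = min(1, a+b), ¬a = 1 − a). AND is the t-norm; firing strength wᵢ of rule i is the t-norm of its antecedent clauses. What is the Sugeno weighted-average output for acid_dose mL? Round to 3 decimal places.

R1 (z=42.0): basic=0.50, cloudy=0.05; AND[max(0, a+b−1)] → w = 0.00
R2 (z=59.0): basic=0.50, clear=0.23; AND[max(0, a+b−1)] → w = 0.00
R3 (z=3.0): murky=0.82, neutral=0.58; AND[max(0, a+b−1)] → w = 0.40
Weighted average = (0.00·42.0 + 0.00·59.0 + 0.40·3.0) / (0.00 + 0.00 + 0.40)
  = 1.2000 / 0.4000 = 3.000

3.000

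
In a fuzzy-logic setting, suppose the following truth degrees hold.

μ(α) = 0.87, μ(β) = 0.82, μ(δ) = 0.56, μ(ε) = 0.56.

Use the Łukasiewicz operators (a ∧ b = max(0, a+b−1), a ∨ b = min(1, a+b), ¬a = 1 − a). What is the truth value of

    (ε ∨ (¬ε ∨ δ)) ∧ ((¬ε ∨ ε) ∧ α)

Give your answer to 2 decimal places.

¬ε = 1 − 0.56 = 0.44
¬ε ∨ δ = min(1, a+b) on (0.44, 0.56) = 1.00
ε ∨ (¬ε ∨ δ) = min(1, a+b) on (0.56, 1.00) = 1.00
¬ε = 1 − 0.56 = 0.44
¬ε ∨ ε = min(1, a+b) on (0.44, 0.56) = 1.00
(¬ε ∨ ε) ∧ α = max(0, a+b−1) on (1.00, 0.87) = 0.87
(ε ∨ (¬ε ∨ δ)) ∧ ((¬ε ∨ ε) ∧ α) = max(0, a+b−1) on (1.00, 0.87) = 0.87

0.87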